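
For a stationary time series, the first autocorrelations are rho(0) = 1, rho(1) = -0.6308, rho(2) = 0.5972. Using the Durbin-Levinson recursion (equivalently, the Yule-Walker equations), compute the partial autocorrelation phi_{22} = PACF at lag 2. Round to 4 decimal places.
\phi_{22} = 0.3310

The PACF at lag k is phi_{kk}, the last component of the solution
to the Yule-Walker system G_k phi = r_k where
  (G_k)_{ij} = rho(|i - j|), (r_k)_i = rho(i), i,j = 1..k.
Equivalently, Durbin-Levinson gives phi_{kk} iteratively:
  phi_{11} = rho(1)
  phi_{kk} = [rho(k) - sum_{j=1..k-1} phi_{k-1,j} rho(k-j)]
            / [1 - sum_{j=1..k-1} phi_{k-1,j} rho(j)],
  phi_{k,j} = phi_{k-1,j} - phi_{kk} phi_{k-1,k-j},  j = 1..k-1.
Step k = 1:
  phi_11 = rho(1) = -0.6308.
Step k = 2:
  phi_22 = [rho(2) - phi_11 rho(1)] / [1 - phi_11 rho(1)] = [0.5972 - (-0.6308)(-0.6308)] / [1 - (-0.6308)(-0.6308)]
         = 0.19929136 / 0.60209136 = 0.331.
Therefore phi_{22} = 0.3310.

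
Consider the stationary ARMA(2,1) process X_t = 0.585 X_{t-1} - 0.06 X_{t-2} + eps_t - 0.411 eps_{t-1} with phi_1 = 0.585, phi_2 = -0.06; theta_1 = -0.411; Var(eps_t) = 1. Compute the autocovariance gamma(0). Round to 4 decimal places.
\gamma(0) = 1.0323

Multiply the model equation by X_{t-k} and take expectations. With theta_0 = psi_0 = 1 and psi_j the MA(infinity) weights, this gives
  gamma(k) - sum_i phi_i gamma(k-i) = c_k,
  c_k = sigma^2 * sum_{j=k..q} theta_j psi_{j-k}   (c_k = 0 for k > q),
using gamma(-m) = gamma(m).
psi-weights needed (psi_j = theta_j + sum_i phi_i psi_{j-i}):
  psi_1 = theta_1 + phi_1 = -0.411 + (0.585) = 0.174
Right-hand sides:
  c_0 = sigma^2 (1 + theta_1 psi_1) = 1 * (1 + (-0.411)(0.174)) = 1 * 0.928486 = 0.928486
  c_1 = sigma^2 theta_1 = 1 * (-0.411) = -0.411
  c_2 = 0
Equations for k = 0, 1, 2 (AR order 2, c_2 = 0):
  (E0) gamma(0) = phi_1 gamma(1) + phi_2 gamma(2) + c_0
  (E1) gamma(1) = phi_1 gamma(0) + phi_2 gamma(1) + c_1
  (E2) gamma(2) = phi_1 gamma(1) + phi_2 gamma(0)
From (E1): gamma(1) = A gamma(0) + B with
  A = phi_1 / (1 - phi_2) = 0.585 / 1.06 = 0.551887,   B = c_1 / (1 - phi_2) = -0.411 / 1.06 = -0.387736.
Insert (E2) into (E0): gamma(0) (1 - phi_2^2) = phi_1 (1 + phi_2) gamma(1) + c_0.
  phi_1 (1 + phi_2) = (0.585)(0.94) = 0.5499,   1 - phi_2^2 = 0.9964.
Replace gamma(1) by A gamma(0) + B and collect gamma(0):
  gamma(0) [0.9964 - (0.5499)(0.551887)] = (0.5499)(-0.387736) + 0.928486
  gamma(0) * 0.692917 = 0.71527
  gamma(0) = 0.71527 / 0.692917 = 1.032259.
Therefore gamma(0) = 1.0323 (to 4 decimal places).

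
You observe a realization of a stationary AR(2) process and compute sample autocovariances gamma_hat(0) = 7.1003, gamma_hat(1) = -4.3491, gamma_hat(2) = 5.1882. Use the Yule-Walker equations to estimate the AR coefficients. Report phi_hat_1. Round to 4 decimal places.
\hat\phi_{1} = -0.2640

The Yule-Walker equations for an AR(p) process read, in matrix form,
  Gamma_p phi = r_p,   with   (Gamma_p)_{ij} = gamma(|i - j|),
                       (r_p)_i = gamma(i),   i,j = 1..p.
Substitute the sample gammas (Toeplitz matrix and right-hand side of size 2):
  Gamma_p = [[7.1003, -4.3491], [-4.3491, 7.1003]]
  r_p     = [-4.3491, 5.1882]
Written out:
  7.1003 phi_1 - 4.3491 phi_2 = -4.3491
  -4.3491 phi_1 + 7.1003 phi_2 = 5.1882
Solve by Cramer's rule:
  det = gamma(0)^2 - gamma(1)^2 = (7.1003)^2 - (-4.3491)^2 = 50.41426009 - 18.91467081 = 31.49958928
  phi_hat_1 = [gamma(1) gamma(0) - gamma(1) gamma(2)] / det = [(-4.3491)(7.1003) - (-4.3491)(5.1882)] / 31.49958928 = -8.31591411 / 31.49958928 = -0.264
  phi_hat_2 = [gamma(0) gamma(2) - gamma(1)^2] / det = [(7.1003)(5.1882) - (-4.3491)^2] / 31.49958928 = 17.92310565 / 31.49958928 = 0.569
So phi_hat = [-0.2640, 0.5690].
Therefore phi_hat_1 = -0.2640.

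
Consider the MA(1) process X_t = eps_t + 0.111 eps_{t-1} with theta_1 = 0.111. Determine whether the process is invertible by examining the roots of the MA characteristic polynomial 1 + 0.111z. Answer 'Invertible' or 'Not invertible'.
\text{Invertible}

The MA(q) characteristic polynomial is P(z) = 1 + 0.111z.
Invertibility requires all roots to lie outside the unit circle, i.e. |z| > 1 for every root.
This is linear in z: 1 + (0.111) z = 0  =>  z = -1/(0.111) = -9.009009,  |z| = 9.009009.
Moduli of all roots: 9.0090.
All moduli strictly greater than 1? Yes.
Verdict: Invertible.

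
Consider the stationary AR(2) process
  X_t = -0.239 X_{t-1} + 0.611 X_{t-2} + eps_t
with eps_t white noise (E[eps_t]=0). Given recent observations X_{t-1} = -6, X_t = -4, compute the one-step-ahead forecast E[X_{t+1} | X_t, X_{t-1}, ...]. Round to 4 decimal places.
E[X_{t+1} \mid \mathcal F_t] = -2.7100

For an AR(p) model X_t = c + sum_i phi_i X_{t-i} + eps_t, the
one-step-ahead conditional mean is
  E[X_{t+1} | X_t, ...] = c + sum_i phi_i X_{t+1-i}.
Substitute known values:
  E[X_{t+1} | ...] = (-0.239) * (-4) + (0.611) * (-6)
                   = -2.7100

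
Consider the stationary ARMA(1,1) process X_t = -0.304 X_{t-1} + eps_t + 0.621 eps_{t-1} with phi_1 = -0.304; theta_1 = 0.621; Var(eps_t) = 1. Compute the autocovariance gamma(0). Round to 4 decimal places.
\gamma(0) = 1.1107

Multiply the model equation by X_{t-k} and take expectations. With theta_0 = psi_0 = 1 and psi_j the MA(infinity) weights, this gives
  gamma(k) - sum_i phi_i gamma(k-i) = c_k,
  c_k = sigma^2 * sum_{j=k..q} theta_j psi_{j-k}   (c_k = 0 for k > q),
using gamma(-m) = gamma(m).
psi-weights needed (psi_j = theta_j + sum_i phi_i psi_{j-i}):
  psi_1 = theta_1 + phi_1 = 0.621 + (-0.304) = 0.317
Right-hand sides:
  c_0 = sigma^2 (1 + theta_1 psi_1) = 1 * (1 + (0.621)(0.317)) = 1 * 1.196857 = 1.196857
  c_1 = sigma^2 theta_1 = 1 * (0.621) = 0.621
  c_2 = 0
Equations for k = 0 and k = 1 (AR order 1):
  gamma(0) = phi_1 gamma(1) + c_0
  gamma(1) = phi_1 gamma(0) + c_1
Substituting the second into the first: gamma(0) (1 - phi_1^2) = c_0 + phi_1 c_1, so
  gamma(0) = (c_0 + phi_1 c_1) / (1 - phi_1^2) = (1.196857 + (-0.304)(0.621)) / (1 - (-0.304)^2) = 1.008073 / 0.907584 = 1.110721.
Therefore gamma(0) = 1.1107 (to 4 decimal places).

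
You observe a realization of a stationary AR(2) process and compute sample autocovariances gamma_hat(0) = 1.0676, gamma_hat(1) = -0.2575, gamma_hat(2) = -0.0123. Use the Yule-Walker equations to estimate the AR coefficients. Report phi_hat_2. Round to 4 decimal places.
\hat\phi_{2} = -0.0740

The Yule-Walker equations for an AR(p) process read, in matrix form,
  Gamma_p phi = r_p,   with   (Gamma_p)_{ij} = gamma(|i - j|),
                       (r_p)_i = gamma(i),   i,j = 1..p.
Substitute the sample gammas (Toeplitz matrix and right-hand side of size 2):
  Gamma_p = [[1.0676, -0.2575], [-0.2575, 1.0676]]
  r_p     = [-0.2575, -0.0123]
Written out:
  1.0676 phi_1 - 0.2575 phi_2 = -0.2575
  -0.2575 phi_1 + 1.0676 phi_2 = -0.0123
Solve by Cramer's rule:
  det = gamma(0)^2 - gamma(1)^2 = (1.0676)^2 - (-0.2575)^2 = 1.13976976 - 0.06630625 = 1.07346351
  phi_hat_1 = [gamma(1) gamma(0) - gamma(1) gamma(2)] / det = [(-0.2575)(1.0676) - (-0.2575)(-0.0123)] / 1.07346351 = -0.27807425 / 1.07346351 = -0.259
  phi_hat_2 = [gamma(0) gamma(2) - gamma(1)^2] / det = [(1.0676)(-0.0123) - (-0.2575)^2] / 1.07346351 = -0.07943773 / 1.07346351 = -0.074
So phi_hat = [-0.2590, -0.0740].
Therefore phi_hat_2 = -0.0740.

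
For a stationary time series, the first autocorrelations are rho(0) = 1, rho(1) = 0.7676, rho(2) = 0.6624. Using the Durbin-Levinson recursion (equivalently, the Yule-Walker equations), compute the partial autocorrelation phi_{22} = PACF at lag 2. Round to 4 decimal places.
\phi_{22} = 0.1782

The PACF at lag k is phi_{kk}, the last component of the solution
to the Yule-Walker system G_k phi = r_k where
  (G_k)_{ij} = rho(|i - j|), (r_k)_i = rho(i), i,j = 1..k.
Equivalently, Durbin-Levinson gives phi_{kk} iteratively:
  phi_{11} = rho(1)
  phi_{kk} = [rho(k) - sum_{j=1..k-1} phi_{k-1,j} rho(k-j)]
            / [1 - sum_{j=1..k-1} phi_{k-1,j} rho(j)],
  phi_{k,j} = phi_{k-1,j} - phi_{kk} phi_{k-1,k-j},  j = 1..k-1.
Step k = 1:
  phi_11 = rho(1) = 0.7676.
Step k = 2:
  phi_22 = [rho(2) - phi_11 rho(1)] / [1 - phi_11 rho(1)] = [0.6624 - (0.7676)(0.7676)] / [1 - (0.7676)(0.7676)]
         = 0.07319024 / 0.41079024 = 0.1782.
Therefore phi_{22} = 0.1782.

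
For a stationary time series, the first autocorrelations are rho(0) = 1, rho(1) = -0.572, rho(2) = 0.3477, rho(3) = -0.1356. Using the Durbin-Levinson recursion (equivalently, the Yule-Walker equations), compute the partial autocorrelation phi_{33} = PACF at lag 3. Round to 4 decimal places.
\phi_{33} = 0.1111

The PACF at lag k is phi_{kk}, the last component of the solution
to the Yule-Walker system G_k phi = r_k where
  (G_k)_{ij} = rho(|i - j|), (r_k)_i = rho(i), i,j = 1..k.
Equivalently, Durbin-Levinson gives phi_{kk} iteratively:
  phi_{11} = rho(1)
  phi_{kk} = [rho(k) - sum_{j=1..k-1} phi_{k-1,j} rho(k-j)]
            / [1 - sum_{j=1..k-1} phi_{k-1,j} rho(j)],
  phi_{k,j} = phi_{k-1,j} - phi_{kk} phi_{k-1,k-j},  j = 1..k-1.
Step k = 1:
  phi_11 = rho(1) = -0.572.
Step k = 2:
  phi_22 = [rho(2) - phi_11 rho(1)] / [1 - phi_11 rho(1)] = [0.3477 - (-0.572)(-0.572)] / [1 - (-0.572)(-0.572)]
         = 0.020516 / 0.672816 = 0.030493.
  Update: phi_21 = phi_11 - phi_22 phi_11 = -0.572 - (0.030493)(-0.572) = -0.554558.
Step k = 3:
  phi_33 = [rho(3) - phi_21 rho(2) - phi_22 rho(1)] / [1 - phi_21 rho(1) - phi_22 rho(2)]
    numerator   = -0.1356 - (-0.554558)(0.3477) - (0.030493)(-0.572) = 0.07466172
    denominator = 1 - (-0.554558)(-0.572) - (0.030493)(0.3477) = 0.67219041
  phi_33 = 0.07466172 / 0.67219041 = 0.1111.
Therefore phi_{33} = 0.1111.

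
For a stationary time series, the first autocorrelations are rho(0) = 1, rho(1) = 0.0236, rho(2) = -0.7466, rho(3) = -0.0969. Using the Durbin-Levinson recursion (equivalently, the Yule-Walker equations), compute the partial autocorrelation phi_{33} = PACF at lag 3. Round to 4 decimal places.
\phi_{33} = -0.1099

The PACF at lag k is phi_{kk}, the last component of the solution
to the Yule-Walker system G_k phi = r_k where
  (G_k)_{ij} = rho(|i - j|), (r_k)_i = rho(i), i,j = 1..k.
Equivalently, Durbin-Levinson gives phi_{kk} iteratively:
  phi_{11} = rho(1)
  phi_{kk} = [rho(k) - sum_{j=1..k-1} phi_{k-1,j} rho(k-j)]
            / [1 - sum_{j=1..k-1} phi_{k-1,j} rho(j)],
  phi_{k,j} = phi_{k-1,j} - phi_{kk} phi_{k-1,k-j},  j = 1..k-1.
Step k = 1:
  phi_11 = rho(1) = 0.0236.
Step k = 2:
  phi_22 = [rho(2) - phi_11 rho(1)] / [1 - phi_11 rho(1)] = [-0.7466 - (0.0236)(0.0236)] / [1 - (0.0236)(0.0236)]
         = -0.74715696 / 0.99944304 = -0.747573.
  Update: phi_21 = phi_11 - phi_22 phi_11 = 0.0236 - (-0.747573)(0.0236) = 0.041243.
Step k = 3:
  phi_33 = [rho(3) - phi_21 rho(2) - phi_22 rho(1)] / [1 - phi_21 rho(1) - phi_22 rho(2)]
    numerator   = -0.0969 - (0.041243)(-0.7466) - (-0.747573)(0.0236) = -0.04846545
    denominator = 1 - (0.041243)(0.0236) - (-0.747573)(-0.7466) = 0.44088842
  phi_33 = -0.04846545 / 0.44088842 = -0.1099.
Therefore phi_{33} = -0.1099.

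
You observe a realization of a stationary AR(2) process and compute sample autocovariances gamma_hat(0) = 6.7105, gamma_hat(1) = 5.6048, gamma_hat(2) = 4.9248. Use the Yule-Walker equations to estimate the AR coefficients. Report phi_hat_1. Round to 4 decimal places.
\hat\phi_{1} = 0.7350

The Yule-Walker equations for an AR(p) process read, in matrix form,
  Gamma_p phi = r_p,   with   (Gamma_p)_{ij} = gamma(|i - j|),
                       (r_p)_i = gamma(i),   i,j = 1..p.
Substitute the sample gammas (Toeplitz matrix and right-hand side of size 2):
  Gamma_p = [[6.7105, 5.6048], [5.6048, 6.7105]]
  r_p     = [5.6048, 4.9248]
Written out:
  6.7105 phi_1 + 5.6048 phi_2 = 5.6048
  5.6048 phi_1 + 6.7105 phi_2 = 4.9248
Solve by Cramer's rule:
  det = gamma(0)^2 - gamma(1)^2 = (6.7105)^2 - (5.6048)^2 = 45.03081025 - 31.41378304 = 13.61702721
  phi_hat_1 = [gamma(1) gamma(0) - gamma(1) gamma(2)] / det = [(5.6048)(6.7105) - (5.6048)(4.9248)] / 13.61702721 = 10.00849136 / 13.61702721 = 0.735
  phi_hat_2 = [gamma(0) gamma(2) - gamma(1)^2] / det = [(6.7105)(4.9248) - (5.6048)^2] / 13.61702721 = 1.63408736 / 13.61702721 = 0.12
So phi_hat = [0.7350, 0.1200].
Therefore phi_hat_1 = 0.7350.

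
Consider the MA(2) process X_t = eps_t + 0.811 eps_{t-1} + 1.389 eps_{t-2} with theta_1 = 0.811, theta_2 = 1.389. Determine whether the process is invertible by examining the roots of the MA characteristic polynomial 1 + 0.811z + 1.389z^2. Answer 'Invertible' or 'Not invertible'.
\text{Not invertible}

The MA(q) characteristic polynomial is P(z) = 1 + 0.811z + 1.389z^2.
Invertibility requires all roots to lie outside the unit circle, i.e. |z| > 1 for every root.
Set 1 + (0.811) z + (1.389) z^2 = 0, i.e. a z^2 + b z + c = 0 with a = 1.389, b = 0.811, c = 1.
Discriminant D = b^2 - 4ac = (0.811)^2 - 4*(1.389)*1 = 0.657721 - (5.556) = -4.898279.
D < 0, so the roots are the complex-conjugate pair z = (-b +/- i sqrt(-D)) / (2a) = -0.2919 +/- 0.7967i.
For a conjugate pair |z|^2 = z * conj(z) = (product of roots) = c/a = 1/(1.389) = 0.719942, so |z| = sqrt(0.719942) = 0.8485 for both roots.
Moduli of all roots: 0.8485, 0.8485.
All moduli strictly greater than 1? No.
Verdict: Not invertible.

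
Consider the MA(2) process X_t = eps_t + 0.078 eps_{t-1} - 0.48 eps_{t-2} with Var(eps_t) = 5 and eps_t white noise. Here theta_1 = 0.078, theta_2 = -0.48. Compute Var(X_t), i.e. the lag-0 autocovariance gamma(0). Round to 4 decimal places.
\gamma(0) = 6.1824

For an MA(q) process X_t = eps_t + sum_i theta_i eps_{t-i} with
Var(eps_t) = sigma^2, the variance is
  gamma(0) = sigma^2 * (1 + sum_i theta_i^2).
  sum_i theta_i^2 = (0.078)^2 + (-0.48)^2 = 0.006084 + 0.2304 = 0.236484.
  gamma(0) = 5 * (1 + 0.236484) = 5 * 1.236484 = 6.18242, which rounds to 6.1824.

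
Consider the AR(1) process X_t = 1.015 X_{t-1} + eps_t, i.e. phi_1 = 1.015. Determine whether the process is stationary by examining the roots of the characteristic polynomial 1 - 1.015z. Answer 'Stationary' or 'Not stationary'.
\text{Not stationary}

The AR(p) characteristic polynomial is P(z) = 1 - 1.015z.
Stationarity requires all roots to lie outside the unit circle, i.e. |z| > 1 for every root.
This is linear in z: 1 + (-1.015) z = 0  =>  z = -1/(-1.015) = 0.985222,  |z| = 0.985222.
Moduli of all roots: 0.9852.
All moduli strictly greater than 1? No.
Verdict: Not stationary.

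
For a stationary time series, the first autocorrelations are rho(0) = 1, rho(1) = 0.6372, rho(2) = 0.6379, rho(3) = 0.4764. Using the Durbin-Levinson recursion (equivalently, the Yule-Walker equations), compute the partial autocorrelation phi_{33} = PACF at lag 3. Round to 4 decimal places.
\phi_{33} = -0.0400

The PACF at lag k is phi_{kk}, the last component of the solution
to the Yule-Walker system G_k phi = r_k where
  (G_k)_{ij} = rho(|i - j|), (r_k)_i = rho(i), i,j = 1..k.
Equivalently, Durbin-Levinson gives phi_{kk} iteratively:
  phi_{11} = rho(1)
  phi_{kk} = [rho(k) - sum_{j=1..k-1} phi_{k-1,j} rho(k-j)]
            / [1 - sum_{j=1..k-1} phi_{k-1,j} rho(j)],
  phi_{k,j} = phi_{k-1,j} - phi_{kk} phi_{k-1,k-j},  j = 1..k-1.
Step k = 1:
  phi_11 = rho(1) = 0.6372.
Step k = 2:
  phi_22 = [rho(2) - phi_11 rho(1)] / [1 - phi_11 rho(1)] = [0.6379 - (0.6372)(0.6372)] / [1 - (0.6372)(0.6372)]
         = 0.23187616 / 0.59397616 = 0.39038.
  Update: phi_21 = phi_11 - phi_22 phi_11 = 0.6372 - (0.39038)(0.6372) = 0.38845.
Step k = 3:
  phi_33 = [rho(3) - phi_21 rho(2) - phi_22 rho(1)] / [1 - phi_21 rho(1) - phi_22 rho(2)]
    numerator   = 0.4764 - (0.38845)(0.6379) - (0.39038)(0.6372) = -0.02014221
    denominator = 1 - (0.38845)(0.6372) - (0.39038)(0.6379) = 0.50345644
  phi_33 = -0.02014221 / 0.50345644 = -0.04.
Therefore phi_{33} = -0.0400.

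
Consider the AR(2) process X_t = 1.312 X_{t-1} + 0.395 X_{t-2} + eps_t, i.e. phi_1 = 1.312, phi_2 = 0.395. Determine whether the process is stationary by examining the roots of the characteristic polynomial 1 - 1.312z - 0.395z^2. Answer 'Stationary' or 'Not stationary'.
\text{Not stationary}

The AR(p) characteristic polynomial is P(z) = 1 - 1.312z - 0.395z^2.
Stationarity requires all roots to lie outside the unit circle, i.e. |z| > 1 for every root.
Set 1 + (-1.312) z + (-0.395) z^2 = 0, i.e. a z^2 + b z + c = 0 with a = -0.395, b = -1.312, c = 1.
Discriminant D = b^2 - 4ac = (-1.312)^2 - 4*(-0.395)*1 = 1.721344 - (-1.58) = 3.301344.
D >= 0, so the roots are real: z = (-b +/- sqrt(D)) / (2a) = (1.312 +/- 1.81696) / (-0.79).
  z_1 = (1.312 + 1.81696) / (-0.79) = -3.9607,   |z_1| = 3.9607.
  z_2 = (1.312 - 1.81696) / (-0.79) = 0.6392,   |z_2| = 0.6392.
Moduli of all roots: 3.9607, 0.6392.
All moduli strictly greater than 1? No.
Verdict: Not stationary.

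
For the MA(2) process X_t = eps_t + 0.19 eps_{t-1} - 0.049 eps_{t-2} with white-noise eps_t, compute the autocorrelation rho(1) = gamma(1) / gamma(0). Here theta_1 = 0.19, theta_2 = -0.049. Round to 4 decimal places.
\rho(1) = 0.1740

For an MA(q) process with theta_0 = 1, the autocovariance is
  gamma(k) = sigma^2 * sum_{i=0..q-k} theta_i * theta_{i+k},
and rho(k) = gamma(k) / gamma(0). Sigma^2 cancels.
  numerator   = (1)*(0.19) + (0.19)*(-0.049) = 0.18069.
  denominator = (1)^2 + (0.19)^2 + (-0.049)^2 = 1.038501.
  rho(1) = 0.18069 / 1.038501 = 0.1740.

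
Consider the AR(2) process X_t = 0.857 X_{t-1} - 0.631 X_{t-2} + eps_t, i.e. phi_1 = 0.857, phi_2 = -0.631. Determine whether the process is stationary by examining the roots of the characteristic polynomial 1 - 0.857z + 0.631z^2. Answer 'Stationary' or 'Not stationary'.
\text{Stationary}

The AR(p) characteristic polynomial is P(z) = 1 - 0.857z + 0.631z^2.
Stationarity requires all roots to lie outside the unit circle, i.e. |z| > 1 for every root.
Set 1 + (-0.857) z + (0.631) z^2 = 0, i.e. a z^2 + b z + c = 0 with a = 0.631, b = -0.857, c = 1.
Discriminant D = b^2 - 4ac = (-0.857)^2 - 4*(0.631)*1 = 0.734449 - (2.524) = -1.789551.
D < 0, so the roots are the complex-conjugate pair z = (-b +/- i sqrt(-D)) / (2a) = 0.6791 +/- 1.06i.
For a conjugate pair |z|^2 = z * conj(z) = (product of roots) = c/a = 1/(0.631) = 1.584786, so |z| = sqrt(1.584786) = 1.2589 for both roots.
Moduli of all roots: 1.2589, 1.2589.
All moduli strictly greater than 1? Yes.
Verdict: Stationary.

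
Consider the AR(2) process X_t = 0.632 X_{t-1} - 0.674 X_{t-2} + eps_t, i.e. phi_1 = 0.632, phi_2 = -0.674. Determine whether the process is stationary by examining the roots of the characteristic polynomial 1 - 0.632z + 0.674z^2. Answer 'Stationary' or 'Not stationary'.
\text{Stationary}

The AR(p) characteristic polynomial is P(z) = 1 - 0.632z + 0.674z^2.
Stationarity requires all roots to lie outside the unit circle, i.e. |z| > 1 for every root.
Set 1 + (-0.632) z + (0.674) z^2 = 0, i.e. a z^2 + b z + c = 0 with a = 0.674, b = -0.632, c = 1.
Discriminant D = b^2 - 4ac = (-0.632)^2 - 4*(0.674)*1 = 0.399424 - (2.696) = -2.296576.
D < 0, so the roots are the complex-conjugate pair z = (-b +/- i sqrt(-D)) / (2a) = 0.4688 +/- 1.1242i.
For a conjugate pair |z|^2 = z * conj(z) = (product of roots) = c/a = 1/(0.674) = 1.48368, so |z| = sqrt(1.48368) = 1.2181 for both roots.
Moduli of all roots: 1.2181, 1.2181.
All moduli strictly greater than 1? Yes.
Verdict: Stationary.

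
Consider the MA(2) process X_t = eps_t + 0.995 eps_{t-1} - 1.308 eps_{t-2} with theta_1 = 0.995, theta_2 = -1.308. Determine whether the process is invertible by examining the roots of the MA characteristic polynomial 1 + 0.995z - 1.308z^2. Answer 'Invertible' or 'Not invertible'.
\text{Not invertible}

The MA(q) characteristic polynomial is P(z) = 1 + 0.995z - 1.308z^2.
Invertibility requires all roots to lie outside the unit circle, i.e. |z| > 1 for every root.
Set 1 + (0.995) z + (-1.308) z^2 = 0, i.e. a z^2 + b z + c = 0 with a = -1.308, b = 0.995, c = 1.
Discriminant D = b^2 - 4ac = (0.995)^2 - 4*(-1.308)*1 = 0.990025 - (-5.232) = 6.222025.
D >= 0, so the roots are real: z = (-b +/- sqrt(D)) / (2a) = (-0.995 +/- 2.494399) / (-2.616).
  z_1 = (-0.995 + 2.494399) / (-2.616) = -0.5732,   |z_1| = 0.5732.
  z_2 = (-0.995 - 2.494399) / (-2.616) = 1.3339,   |z_2| = 1.3339.
Moduli of all roots: 0.5732, 1.3339.
All moduli strictly greater than 1? No.
Verdict: Not invertible.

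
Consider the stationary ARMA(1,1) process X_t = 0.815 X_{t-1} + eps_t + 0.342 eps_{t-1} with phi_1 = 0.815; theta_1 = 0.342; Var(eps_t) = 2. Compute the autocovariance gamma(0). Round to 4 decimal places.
\gamma(0) = 9.9735

Multiply the model equation by X_{t-k} and take expectations. With theta_0 = psi_0 = 1 and psi_j the MA(infinity) weights, this gives
  gamma(k) - sum_i phi_i gamma(k-i) = c_k,
  c_k = sigma^2 * sum_{j=k..q} theta_j psi_{j-k}   (c_k = 0 for k > q),
using gamma(-m) = gamma(m).
psi-weights needed (psi_j = theta_j + sum_i phi_i psi_{j-i}):
  psi_1 = theta_1 + phi_1 = 0.342 + (0.815) = 1.157
Right-hand sides:
  c_0 = sigma^2 (1 + theta_1 psi_1) = 2 * (1 + (0.342)(1.157)) = 2 * 1.395694 = 2.791388
  c_1 = sigma^2 theta_1 = 2 * (0.342) = 0.684
  c_2 = 0
Equations for k = 0 and k = 1 (AR order 1):
  gamma(0) = phi_1 gamma(1) + c_0
  gamma(1) = phi_1 gamma(0) + c_1
Substituting the second into the first: gamma(0) (1 - phi_1^2) = c_0 + phi_1 c_1, so
  gamma(0) = (c_0 + phi_1 c_1) / (1 - phi_1^2) = (2.791388 + (0.815)(0.684)) / (1 - (0.815)^2) = 3.348848 / 0.335775 = 9.973488.
Therefore gamma(0) = 9.9735 (to 4 decimal places).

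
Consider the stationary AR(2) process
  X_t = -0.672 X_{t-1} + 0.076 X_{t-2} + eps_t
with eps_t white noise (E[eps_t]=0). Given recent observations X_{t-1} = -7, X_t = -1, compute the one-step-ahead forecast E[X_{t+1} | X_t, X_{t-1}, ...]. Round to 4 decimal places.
E[X_{t+1} \mid \mathcal F_t] = 0.1400

For an AR(p) model X_t = c + sum_i phi_i X_{t-i} + eps_t, the
one-step-ahead conditional mean is
  E[X_{t+1} | X_t, ...] = c + sum_i phi_i X_{t+1-i}.
Substitute known values:
  E[X_{t+1} | ...] = (-0.672) * (-1) + (0.076) * (-7)
                   = 0.1400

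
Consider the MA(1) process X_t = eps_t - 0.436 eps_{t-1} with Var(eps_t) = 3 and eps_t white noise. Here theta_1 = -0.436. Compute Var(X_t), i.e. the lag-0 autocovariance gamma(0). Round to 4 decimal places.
\gamma(0) = 3.5703

For an MA(q) process X_t = eps_t + sum_i theta_i eps_{t-i} with
Var(eps_t) = sigma^2, the variance is
  gamma(0) = sigma^2 * (1 + sum_i theta_i^2).
  sum_i theta_i^2 = (-0.436)^2 = 0.190096.
  gamma(0) = 3 * (1 + 0.190096) = 3 * 1.190096 = 3.570288, which rounds to 3.5703.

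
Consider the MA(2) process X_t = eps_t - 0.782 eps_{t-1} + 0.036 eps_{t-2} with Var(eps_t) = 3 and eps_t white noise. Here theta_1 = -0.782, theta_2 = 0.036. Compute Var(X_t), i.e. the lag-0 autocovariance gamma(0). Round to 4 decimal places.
\gamma(0) = 4.8385

For an MA(q) process X_t = eps_t + sum_i theta_i eps_{t-i} with
Var(eps_t) = sigma^2, the variance is
  gamma(0) = sigma^2 * (1 + sum_i theta_i^2).
  sum_i theta_i^2 = (-0.782)^2 + (0.036)^2 = 0.611524 + 0.001296 = 0.61282.
  gamma(0) = 3 * (1 + 0.61282) = 3 * 1.61282 = 4.83846, which rounds to 4.8385.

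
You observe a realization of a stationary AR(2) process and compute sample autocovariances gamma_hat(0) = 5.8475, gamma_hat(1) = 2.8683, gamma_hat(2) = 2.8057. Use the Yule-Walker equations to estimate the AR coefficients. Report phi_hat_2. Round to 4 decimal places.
\hat\phi_{2} = 0.3150

The Yule-Walker equations for an AR(p) process read, in matrix form,
  Gamma_p phi = r_p,   with   (Gamma_p)_{ij} = gamma(|i - j|),
                       (r_p)_i = gamma(i),   i,j = 1..p.
Substitute the sample gammas (Toeplitz matrix and right-hand side of size 2):
  Gamma_p = [[5.8475, 2.8683], [2.8683, 5.8475]]
  r_p     = [2.8683, 2.8057]
Written out:
  5.8475 phi_1 + 2.8683 phi_2 = 2.8683
  2.8683 phi_1 + 5.8475 phi_2 = 2.8057
Solve by Cramer's rule:
  det = gamma(0)^2 - gamma(1)^2 = (5.8475)^2 - (2.8683)^2 = 34.19325625 - 8.22714489 = 25.96611136
  phi_hat_1 = [gamma(1) gamma(0) - gamma(1) gamma(2)] / det = [(2.8683)(5.8475) - (2.8683)(2.8057)] / 25.96611136 = 8.72479494 / 25.96611136 = 0.336
  phi_hat_2 = [gamma(0) gamma(2) - gamma(1)^2] / det = [(5.8475)(2.8057) - (2.8683)^2] / 25.96611136 = 8.17918586 / 25.96611136 = 0.315
So phi_hat = [0.3360, 0.3150].
Therefore phi_hat_2 = 0.3150.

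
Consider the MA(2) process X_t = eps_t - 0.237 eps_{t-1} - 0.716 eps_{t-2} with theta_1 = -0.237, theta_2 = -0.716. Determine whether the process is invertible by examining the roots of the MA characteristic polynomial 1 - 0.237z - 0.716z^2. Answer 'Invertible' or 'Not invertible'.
\text{Invertible}

The MA(q) characteristic polynomial is P(z) = 1 - 0.237z - 0.716z^2.
Invertibility requires all roots to lie outside the unit circle, i.e. |z| > 1 for every root.
Set 1 + (-0.237) z + (-0.716) z^2 = 0, i.e. a z^2 + b z + c = 0 with a = -0.716, b = -0.237, c = 1.
Discriminant D = b^2 - 4ac = (-0.237)^2 - 4*(-0.716)*1 = 0.056169 - (-2.864) = 2.920169.
D >= 0, so the roots are real: z = (-b +/- sqrt(D)) / (2a) = (0.237 +/- 1.70885) / (-1.432).
  z_1 = (0.237 + 1.70885) / (-1.432) = -1.3588,   |z_1| = 1.3588.
  z_2 = (0.237 - 1.70885) / (-1.432) = 1.0278,   |z_2| = 1.0278.
Moduli of all roots: 1.3588, 1.0278.
All moduli strictly greater than 1? Yes.
Verdict: Invertible.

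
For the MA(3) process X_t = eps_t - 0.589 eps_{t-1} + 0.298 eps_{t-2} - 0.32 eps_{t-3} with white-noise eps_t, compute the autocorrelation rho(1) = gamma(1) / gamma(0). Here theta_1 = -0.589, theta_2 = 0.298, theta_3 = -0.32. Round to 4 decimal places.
\rho(1) = -0.5590

For an MA(q) process with theta_0 = 1, the autocovariance is
  gamma(k) = sigma^2 * sum_{i=0..q-k} theta_i * theta_{i+k},
and rho(k) = gamma(k) / gamma(0). Sigma^2 cancels.
  numerator   = (1)*(-0.589) + (-0.589)*(0.298) + (0.298)*(-0.32) = -0.859882.
  denominator = (1)^2 + (-0.589)^2 + (0.298)^2 + (-0.32)^2 = 1.538125.
  rho(1) = -0.859882 / 1.538125 = -0.5590.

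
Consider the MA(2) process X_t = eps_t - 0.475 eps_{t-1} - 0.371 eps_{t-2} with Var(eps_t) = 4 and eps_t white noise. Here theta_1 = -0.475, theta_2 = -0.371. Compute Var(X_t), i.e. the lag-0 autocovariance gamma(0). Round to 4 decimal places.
\gamma(0) = 5.4531

For an MA(q) process X_t = eps_t + sum_i theta_i eps_{t-i} with
Var(eps_t) = sigma^2, the variance is
  gamma(0) = sigma^2 * (1 + sum_i theta_i^2).
  sum_i theta_i^2 = (-0.475)^2 + (-0.371)^2 = 0.225625 + 0.137641 = 0.363266.
  gamma(0) = 4 * (1 + 0.363266) = 4 * 1.363266 = 5.453064, which rounds to 5.4531.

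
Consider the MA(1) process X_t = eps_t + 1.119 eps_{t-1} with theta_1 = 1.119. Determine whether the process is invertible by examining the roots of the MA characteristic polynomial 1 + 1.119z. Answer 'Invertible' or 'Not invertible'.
\text{Not invertible}

The MA(q) characteristic polynomial is P(z) = 1 + 1.119z.
Invertibility requires all roots to lie outside the unit circle, i.e. |z| > 1 for every root.
This is linear in z: 1 + (1.119) z = 0  =>  z = -1/(1.119) = -0.893655,  |z| = 0.893655.
Moduli of all roots: 0.8937.
All moduli strictly greater than 1? No.
Verdict: Not invertible.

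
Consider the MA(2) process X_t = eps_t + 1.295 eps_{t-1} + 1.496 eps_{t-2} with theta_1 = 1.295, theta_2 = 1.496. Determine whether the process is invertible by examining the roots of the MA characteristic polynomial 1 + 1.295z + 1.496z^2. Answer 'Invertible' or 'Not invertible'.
\text{Not invertible}

The MA(q) characteristic polynomial is P(z) = 1 + 1.295z + 1.496z^2.
Invertibility requires all roots to lie outside the unit circle, i.e. |z| > 1 for every root.
Set 1 + (1.295) z + (1.496) z^2 = 0, i.e. a z^2 + b z + c = 0 with a = 1.496, b = 1.295, c = 1.
Discriminant D = b^2 - 4ac = (1.295)^2 - 4*(1.496)*1 = 1.677025 - (5.984) = -4.306975.
D < 0, so the roots are the complex-conjugate pair z = (-b +/- i sqrt(-D)) / (2a) = -0.4328 +/- 0.6936i.
For a conjugate pair |z|^2 = z * conj(z) = (product of roots) = c/a = 1/(1.496) = 0.668449, so |z| = sqrt(0.668449) = 0.8176 for both roots.
Moduli of all roots: 0.8176, 0.8176.
All moduli strictly greater than 1? No.
Verdict: Not invertible.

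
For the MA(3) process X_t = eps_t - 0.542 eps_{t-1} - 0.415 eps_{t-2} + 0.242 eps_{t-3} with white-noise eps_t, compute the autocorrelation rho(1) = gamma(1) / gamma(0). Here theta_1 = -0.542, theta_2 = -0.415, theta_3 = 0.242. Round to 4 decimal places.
\rho(1) = -0.2739

For an MA(q) process with theta_0 = 1, the autocovariance is
  gamma(k) = sigma^2 * sum_{i=0..q-k} theta_i * theta_{i+k},
and rho(k) = gamma(k) / gamma(0). Sigma^2 cancels.
  numerator   = (1)*(-0.542) + (-0.542)*(-0.415) + (-0.415)*(0.242) = -0.4175.
  denominator = (1)^2 + (-0.542)^2 + (-0.415)^2 + (0.242)^2 = 1.524553.
  rho(1) = -0.4175 / 1.524553 = -0.2739.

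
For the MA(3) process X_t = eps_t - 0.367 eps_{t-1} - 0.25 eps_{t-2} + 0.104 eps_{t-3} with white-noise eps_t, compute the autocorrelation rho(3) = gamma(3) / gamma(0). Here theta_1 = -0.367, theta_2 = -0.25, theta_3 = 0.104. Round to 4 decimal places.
\rho(3) = 0.0861

For an MA(q) process with theta_0 = 1, the autocovariance is
  gamma(k) = sigma^2 * sum_{i=0..q-k} theta_i * theta_{i+k},
and rho(k) = gamma(k) / gamma(0). Sigma^2 cancels.
  numerator   = (1)*(0.104) = 0.104.
  denominator = (1)^2 + (-0.367)^2 + (-0.25)^2 + (0.104)^2 = 1.208005.
  rho(3) = 0.104 / 1.208005 = 0.0861.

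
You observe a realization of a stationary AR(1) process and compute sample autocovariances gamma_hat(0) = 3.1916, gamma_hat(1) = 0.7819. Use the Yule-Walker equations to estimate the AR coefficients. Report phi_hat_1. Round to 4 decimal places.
\hat\phi_{1} = 0.2450

The Yule-Walker equations for an AR(p) process read, in matrix form,
  Gamma_p phi = r_p,   with   (Gamma_p)_{ij} = gamma(|i - j|),
                       (r_p)_i = gamma(i),   i,j = 1..p.
Substitute the sample gammas (Toeplitz matrix and right-hand side of size 1):
  Gamma_p = [[3.1916]]
  r_p     = [0.7819]
With p = 1 this is the single equation gamma(0) phi_1 = gamma(1):
  phi_hat_1 = gamma(1) / gamma(0) = 0.7819 / 3.1916 = 0.2450.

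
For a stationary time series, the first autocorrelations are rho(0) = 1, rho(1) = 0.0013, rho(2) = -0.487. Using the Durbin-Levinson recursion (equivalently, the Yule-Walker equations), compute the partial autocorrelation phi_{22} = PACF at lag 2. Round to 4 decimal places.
\phi_{22} = -0.4870

The PACF at lag k is phi_{kk}, the last component of the solution
to the Yule-Walker system G_k phi = r_k where
  (G_k)_{ij} = rho(|i - j|), (r_k)_i = rho(i), i,j = 1..k.
Equivalently, Durbin-Levinson gives phi_{kk} iteratively:
  phi_{11} = rho(1)
  phi_{kk} = [rho(k) - sum_{j=1..k-1} phi_{k-1,j} rho(k-j)]
            / [1 - sum_{j=1..k-1} phi_{k-1,j} rho(j)],
  phi_{k,j} = phi_{k-1,j} - phi_{kk} phi_{k-1,k-j},  j = 1..k-1.
Step k = 1:
  phi_11 = rho(1) = 0.0013.
Step k = 2:
  phi_22 = [rho(2) - phi_11 rho(1)] / [1 - phi_11 rho(1)] = [-0.487 - (0.0013)(0.0013)] / [1 - (0.0013)(0.0013)]
         = -0.48700169 / 0.99999831 = -0.487.
Therefore phi_{22} = -0.4870.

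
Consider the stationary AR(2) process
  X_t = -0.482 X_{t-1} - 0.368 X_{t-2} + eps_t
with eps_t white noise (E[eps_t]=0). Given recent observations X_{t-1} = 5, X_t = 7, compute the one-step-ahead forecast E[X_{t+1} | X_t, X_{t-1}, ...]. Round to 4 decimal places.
E[X_{t+1} \mid \mathcal F_t] = -5.2140

For an AR(p) model X_t = c + sum_i phi_i X_{t-i} + eps_t, the
one-step-ahead conditional mean is
  E[X_{t+1} | X_t, ...] = c + sum_i phi_i X_{t+1-i}.
Substitute known values:
  E[X_{t+1} | ...] = (-0.482) * (7) + (-0.368) * (5)
                   = -5.2140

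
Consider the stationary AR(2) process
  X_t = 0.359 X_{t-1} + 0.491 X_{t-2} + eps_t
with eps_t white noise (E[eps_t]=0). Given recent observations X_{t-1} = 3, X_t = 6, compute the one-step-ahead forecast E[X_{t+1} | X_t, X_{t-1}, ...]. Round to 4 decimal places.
E[X_{t+1} \mid \mathcal F_t] = 3.6270

For an AR(p) model X_t = c + sum_i phi_i X_{t-i} + eps_t, the
one-step-ahead conditional mean is
  E[X_{t+1} | X_t, ...] = c + sum_i phi_i X_{t+1-i}.
Substitute known values:
  E[X_{t+1} | ...] = (0.359) * (6) + (0.491) * (3)
                   = 3.6270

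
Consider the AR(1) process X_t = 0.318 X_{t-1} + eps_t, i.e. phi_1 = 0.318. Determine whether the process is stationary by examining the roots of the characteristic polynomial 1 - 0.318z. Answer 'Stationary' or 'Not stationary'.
\text{Stationary}

The AR(p) characteristic polynomial is P(z) = 1 - 0.318z.
Stationarity requires all roots to lie outside the unit circle, i.e. |z| > 1 for every root.
This is linear in z: 1 + (-0.318) z = 0  =>  z = -1/(-0.318) = 3.144654,  |z| = 3.144654.
Moduli of all roots: 3.1447.
All moduli strictly greater than 1? Yes.
Verdict: Stationary.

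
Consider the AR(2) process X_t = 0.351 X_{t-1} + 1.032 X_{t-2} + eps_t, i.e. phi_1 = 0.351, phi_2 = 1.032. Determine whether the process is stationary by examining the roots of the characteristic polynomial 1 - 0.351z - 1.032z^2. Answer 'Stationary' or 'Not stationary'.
\text{Not stationary}

The AR(p) characteristic polynomial is P(z) = 1 - 0.351z - 1.032z^2.
Stationarity requires all roots to lie outside the unit circle, i.e. |z| > 1 for every root.
Set 1 + (-0.351) z + (-1.032) z^2 = 0, i.e. a z^2 + b z + c = 0 with a = -1.032, b = -0.351, c = 1.
Discriminant D = b^2 - 4ac = (-0.351)^2 - 4*(-1.032)*1 = 0.123201 - (-4.128) = 4.251201.
D >= 0, so the roots are real: z = (-b +/- sqrt(D)) / (2a) = (0.351 +/- 2.061844) / (-2.064).
  z_1 = (0.351 + 2.061844) / (-2.064) = -1.169,   |z_1| = 1.169.
  z_2 = (0.351 - 2.061844) / (-2.064) = 0.8289,   |z_2| = 0.8289.
Moduli of all roots: 1.1690, 0.8289.
All moduli strictly greater than 1? No.
Verdict: Not stationary.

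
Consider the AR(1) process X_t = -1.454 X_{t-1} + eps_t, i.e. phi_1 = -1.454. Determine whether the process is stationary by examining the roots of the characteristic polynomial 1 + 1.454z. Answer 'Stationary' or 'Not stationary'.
\text{Not stationary}

The AR(p) characteristic polynomial is P(z) = 1 + 1.454z.
Stationarity requires all roots to lie outside the unit circle, i.e. |z| > 1 for every root.
This is linear in z: 1 + (1.454) z = 0  =>  z = -1/(1.454) = -0.687758,  |z| = 0.687758.
Moduli of all roots: 0.6878.
All moduli strictly greater than 1? No.
Verdict: Not stationary.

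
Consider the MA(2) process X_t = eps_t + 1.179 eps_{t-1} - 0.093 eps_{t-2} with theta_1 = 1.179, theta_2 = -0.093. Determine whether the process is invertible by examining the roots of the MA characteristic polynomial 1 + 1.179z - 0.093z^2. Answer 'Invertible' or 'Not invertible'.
\text{Not invertible}

The MA(q) characteristic polynomial is P(z) = 1 + 1.179z - 0.093z^2.
Invertibility requires all roots to lie outside the unit circle, i.e. |z| > 1 for every root.
Set 1 + (1.179) z + (-0.093) z^2 = 0, i.e. a z^2 + b z + c = 0 with a = -0.093, b = 1.179, c = 1.
Discriminant D = b^2 - 4ac = (1.179)^2 - 4*(-0.093)*1 = 1.390041 - (-0.372) = 1.762041.
D >= 0, so the roots are real: z = (-b +/- sqrt(D)) / (2a) = (-1.179 +/- 1.327419) / (-0.186).
  z_1 = (-1.179 + 1.327419) / (-0.186) = -0.798,   |z_1| = 0.798.
  z_2 = (-1.179 - 1.327419) / (-0.186) = 13.4754,   |z_2| = 13.4754.
Moduli of all roots: 0.7980, 13.4754.
All moduli strictly greater than 1? No.
Verdict: Not invertible.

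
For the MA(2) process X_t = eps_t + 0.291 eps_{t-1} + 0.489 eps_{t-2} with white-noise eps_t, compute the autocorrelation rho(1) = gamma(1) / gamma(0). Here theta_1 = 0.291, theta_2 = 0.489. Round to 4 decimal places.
\rho(1) = 0.3273

For an MA(q) process with theta_0 = 1, the autocovariance is
  gamma(k) = sigma^2 * sum_{i=0..q-k} theta_i * theta_{i+k},
and rho(k) = gamma(k) / gamma(0). Sigma^2 cancels.
  numerator   = (1)*(0.291) + (0.291)*(0.489) = 0.433299.
  denominator = (1)^2 + (0.291)^2 + (0.489)^2 = 1.323802.
  rho(1) = 0.433299 / 1.323802 = 0.3273.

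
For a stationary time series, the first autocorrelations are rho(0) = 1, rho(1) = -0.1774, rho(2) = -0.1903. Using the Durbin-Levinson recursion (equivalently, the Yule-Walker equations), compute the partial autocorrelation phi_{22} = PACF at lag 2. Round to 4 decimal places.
\phi_{22} = -0.2290

The PACF at lag k is phi_{kk}, the last component of the solution
to the Yule-Walker system G_k phi = r_k where
  (G_k)_{ij} = rho(|i - j|), (r_k)_i = rho(i), i,j = 1..k.
Equivalently, Durbin-Levinson gives phi_{kk} iteratively:
  phi_{11} = rho(1)
  phi_{kk} = [rho(k) - sum_{j=1..k-1} phi_{k-1,j} rho(k-j)]
            / [1 - sum_{j=1..k-1} phi_{k-1,j} rho(j)],
  phi_{k,j} = phi_{k-1,j} - phi_{kk} phi_{k-1,k-j},  j = 1..k-1.
Step k = 1:
  phi_11 = rho(1) = -0.1774.
Step k = 2:
  phi_22 = [rho(2) - phi_11 rho(1)] / [1 - phi_11 rho(1)] = [-0.1903 - (-0.1774)(-0.1774)] / [1 - (-0.1774)(-0.1774)]
         = -0.22177076 / 0.96852924 = -0.229.
Therefore phi_{22} = -0.2290.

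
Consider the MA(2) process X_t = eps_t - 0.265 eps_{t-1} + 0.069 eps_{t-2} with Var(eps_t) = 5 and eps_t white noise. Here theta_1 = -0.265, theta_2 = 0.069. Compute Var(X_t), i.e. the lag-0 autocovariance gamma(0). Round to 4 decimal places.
\gamma(0) = 5.3749

For an MA(q) process X_t = eps_t + sum_i theta_i eps_{t-i} with
Var(eps_t) = sigma^2, the variance is
  gamma(0) = sigma^2 * (1 + sum_i theta_i^2).
  sum_i theta_i^2 = (-0.265)^2 + (0.069)^2 = 0.070225 + 0.004761 = 0.074986.
  gamma(0) = 5 * (1 + 0.074986) = 5 * 1.074986 = 5.37493, which rounds to 5.3749.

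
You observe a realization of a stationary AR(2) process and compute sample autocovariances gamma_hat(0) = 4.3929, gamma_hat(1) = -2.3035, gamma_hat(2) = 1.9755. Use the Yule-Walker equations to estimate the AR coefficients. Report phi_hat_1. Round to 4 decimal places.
\hat\phi_{1} = -0.3980

The Yule-Walker equations for an AR(p) process read, in matrix form,
  Gamma_p phi = r_p,   with   (Gamma_p)_{ij} = gamma(|i - j|),
                       (r_p)_i = gamma(i),   i,j = 1..p.
Substitute the sample gammas (Toeplitz matrix and right-hand side of size 2):
  Gamma_p = [[4.3929, -2.3035], [-2.3035, 4.3929]]
  r_p     = [-2.3035, 1.9755]
Written out:
  4.3929 phi_1 - 2.3035 phi_2 = -2.3035
  -2.3035 phi_1 + 4.3929 phi_2 = 1.9755
Solve by Cramer's rule:
  det = gamma(0)^2 - gamma(1)^2 = (4.3929)^2 - (-2.3035)^2 = 19.29757041 - 5.30611225 = 13.99145816
  phi_hat_1 = [gamma(1) gamma(0) - gamma(1) gamma(2)] / det = [(-2.3035)(4.3929) - (-2.3035)(1.9755)] / 13.99145816 = -5.5684809 / 13.99145816 = -0.398
  phi_hat_2 = [gamma(0) gamma(2) - gamma(1)^2] / det = [(4.3929)(1.9755) - (-2.3035)^2] / 13.99145816 = 3.3720617 / 13.99145816 = 0.241
So phi_hat = [-0.3980, 0.2410].
Therefore phi_hat_1 = -0.3980.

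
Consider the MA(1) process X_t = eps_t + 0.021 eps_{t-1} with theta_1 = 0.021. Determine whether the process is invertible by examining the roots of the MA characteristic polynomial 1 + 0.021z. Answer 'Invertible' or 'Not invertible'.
\text{Invertible}

The MA(q) characteristic polynomial is P(z) = 1 + 0.021z.
Invertibility requires all roots to lie outside the unit circle, i.e. |z| > 1 for every root.
This is linear in z: 1 + (0.021) z = 0  =>  z = -1/(0.021) = -47.619048,  |z| = 47.619048.
Moduli of all roots: 47.6190.
All moduli strictly greater than 1? Yes.
Verdict: Invertible.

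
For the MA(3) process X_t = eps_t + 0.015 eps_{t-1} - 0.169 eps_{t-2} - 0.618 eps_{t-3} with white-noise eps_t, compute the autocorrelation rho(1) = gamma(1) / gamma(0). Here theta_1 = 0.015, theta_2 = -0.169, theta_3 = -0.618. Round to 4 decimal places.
\rho(1) = 0.0829

For an MA(q) process with theta_0 = 1, the autocovariance is
  gamma(k) = sigma^2 * sum_{i=0..q-k} theta_i * theta_{i+k},
and rho(k) = gamma(k) / gamma(0). Sigma^2 cancels.
  numerator   = (1)*(0.015) + (0.015)*(-0.169) + (-0.169)*(-0.618) = 0.116907.
  denominator = (1)^2 + (0.015)^2 + (-0.169)^2 + (-0.618)^2 = 1.41071.
  rho(1) = 0.116907 / 1.41071 = 0.0829.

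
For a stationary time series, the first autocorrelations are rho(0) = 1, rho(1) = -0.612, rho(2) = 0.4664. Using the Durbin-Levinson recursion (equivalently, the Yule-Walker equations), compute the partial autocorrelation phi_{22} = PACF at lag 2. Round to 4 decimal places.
\phi_{22} = 0.1469

The PACF at lag k is phi_{kk}, the last component of the solution
to the Yule-Walker system G_k phi = r_k where
  (G_k)_{ij} = rho(|i - j|), (r_k)_i = rho(i), i,j = 1..k.
Equivalently, Durbin-Levinson gives phi_{kk} iteratively:
  phi_{11} = rho(1)
  phi_{kk} = [rho(k) - sum_{j=1..k-1} phi_{k-1,j} rho(k-j)]
            / [1 - sum_{j=1..k-1} phi_{k-1,j} rho(j)],
  phi_{k,j} = phi_{k-1,j} - phi_{kk} phi_{k-1,k-j},  j = 1..k-1.
Step k = 1:
  phi_11 = rho(1) = -0.612.
Step k = 2:
  phi_22 = [rho(2) - phi_11 rho(1)] / [1 - phi_11 rho(1)] = [0.4664 - (-0.612)(-0.612)] / [1 - (-0.612)(-0.612)]
         = 0.091856 / 0.625456 = 0.1469.
Therefore phi_{22} = 0.1469.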